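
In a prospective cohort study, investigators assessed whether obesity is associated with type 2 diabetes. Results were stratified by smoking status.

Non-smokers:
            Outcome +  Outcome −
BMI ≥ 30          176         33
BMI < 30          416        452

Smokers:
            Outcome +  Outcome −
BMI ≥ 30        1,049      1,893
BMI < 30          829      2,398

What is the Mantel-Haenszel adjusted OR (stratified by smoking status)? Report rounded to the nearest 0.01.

1.80

OR_MH = Σ(aᵢdᵢ/nᵢ) / Σ(bᵢcᵢ/nᵢ), where nᵢ is the stratum total.
Stratum 1 (Non-smokers): n = 1077; a·d/n = 176·452/1077 = 73.8644; b·c/n = 33·416/1077 = 12.7465
Stratum 2 (Smokers): n = 6169; a·d/n = 1049·2398/6169 = 407.7650; b·c/n = 1893·829/6169 = 254.3843
OR_MH = (73.8644 + 407.7650) / (12.7465 + 254.3843) = 481.6294 / 267.1309 = 1.80297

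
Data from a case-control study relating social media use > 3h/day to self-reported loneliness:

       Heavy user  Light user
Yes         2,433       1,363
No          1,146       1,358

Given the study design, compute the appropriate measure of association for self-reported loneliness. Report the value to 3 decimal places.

Reading the table with exposure as columns: a = 2433 (Heavy user, case), b = 1146 (Heavy user, non-case), c = 1363 (Light user, case), d = 1358.
This is a case-control study: participants were sampled on outcome status, so risks in the source population cannot be estimated directly — relative risk is not valid here. The odds ratio is the appropriate measure.
OR = (a·d)/(b·c) = (2433 × 1358) / (1146 × 1363) = 3304014 / 1561998 = 2.11525

2.115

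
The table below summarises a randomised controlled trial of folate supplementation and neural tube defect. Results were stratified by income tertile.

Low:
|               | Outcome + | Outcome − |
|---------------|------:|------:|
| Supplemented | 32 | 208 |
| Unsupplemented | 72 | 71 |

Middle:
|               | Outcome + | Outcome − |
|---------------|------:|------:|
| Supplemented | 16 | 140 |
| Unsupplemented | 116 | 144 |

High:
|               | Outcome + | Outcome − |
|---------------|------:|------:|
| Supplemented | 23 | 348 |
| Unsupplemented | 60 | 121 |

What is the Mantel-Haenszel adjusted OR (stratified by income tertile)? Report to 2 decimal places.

0.14

OR_MH = Σ(aᵢdᵢ/nᵢ) / Σ(bᵢcᵢ/nᵢ), where nᵢ is the stratum total.
Stratum 1 (Low): n = 383; a·d/n = 32·71/383 = 5.9321; b·c/n = 208·72/383 = 39.1018
Stratum 2 (Middle): n = 416; a·d/n = 16·144/416 = 5.5385; b·c/n = 140·116/416 = 39.0385
Stratum 3 (High): n = 552; a·d/n = 23·121/552 = 5.0417; b·c/n = 348·60/552 = 37.8261
OR_MH = (5.9321 + 5.5385 + 5.0417) / (39.1018 + 39.0385 + 37.8261) = 16.5122 / 115.9664 = 0.14239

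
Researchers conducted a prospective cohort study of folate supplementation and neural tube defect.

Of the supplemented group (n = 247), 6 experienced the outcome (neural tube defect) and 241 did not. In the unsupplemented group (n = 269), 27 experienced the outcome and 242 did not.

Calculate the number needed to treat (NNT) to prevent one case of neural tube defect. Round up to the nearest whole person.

Risk in treated group = 6/247 = 0.02429; risk in control = 27/269 = 0.10037.
Absolute risk reduction = 0.10037 − 0.02429 = 0.07608
NNT = 1 / ARR = 1 / 0.07608 = 13.144 → round up → 14

14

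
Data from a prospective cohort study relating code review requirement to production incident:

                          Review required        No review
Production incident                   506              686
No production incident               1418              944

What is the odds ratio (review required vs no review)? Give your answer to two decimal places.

0.49

Reading the table with exposure as columns: a = 506 (Review required, case), b = 1418 (Review required, non-case), c = 686 (No review, case), d = 944.
OR = (a·d)/(b·c) = (506 × 944) / (1418 × 686) = 477664 / 972748 = 0.49105
Exposure is associated with lower odds of production incident (OR = 0.49 < 1).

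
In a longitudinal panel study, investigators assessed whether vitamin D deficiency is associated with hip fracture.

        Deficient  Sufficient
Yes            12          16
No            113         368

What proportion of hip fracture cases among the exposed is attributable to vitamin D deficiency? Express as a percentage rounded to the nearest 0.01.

56.60

Reading the table with exposure as columns: a = 12 (Deficient, case), b = 113 (Deficient, non-case), c = 16 (Sufficient, case), d = 368.
Risk in exposed = 12/125 = 0.09600; risk in unexposed = 16/384 = 0.04167.
RR = 0.09600/0.04167 = 2.30400
AR% = (RR − 1)/RR × 100 = (2.30400 − 1)/2.30400 × 100 = 56.5972%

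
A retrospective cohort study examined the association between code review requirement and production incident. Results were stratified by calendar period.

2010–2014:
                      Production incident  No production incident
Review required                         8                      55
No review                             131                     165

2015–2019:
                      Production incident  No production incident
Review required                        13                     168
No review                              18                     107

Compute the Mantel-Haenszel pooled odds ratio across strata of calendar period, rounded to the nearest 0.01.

OR_MH = Σ(aᵢdᵢ/nᵢ) / Σ(bᵢcᵢ/nᵢ), where nᵢ is the stratum total.
Stratum 1 (2010–2014): n = 359; a·d/n = 8·165/359 = 3.6769; b·c/n = 55·131/359 = 20.0696
Stratum 2 (2015–2019): n = 306; a·d/n = 13·107/306 = 4.5458; b·c/n = 168·18/306 = 9.8824
OR_MH = (3.6769 + 4.5458) / (20.0696 + 9.8824) = 8.2226 / 29.9520 = 0.27453

0.27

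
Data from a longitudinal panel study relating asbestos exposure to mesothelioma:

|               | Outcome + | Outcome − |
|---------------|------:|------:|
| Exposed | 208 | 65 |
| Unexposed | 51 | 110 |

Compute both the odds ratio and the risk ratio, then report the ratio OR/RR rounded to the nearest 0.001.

2.870

Cells: a = 208, b = 65, c = 51, d = 110.
OR = (208·110)/(65·51) = 22880/3315 = 6.90196
Risk in exposed = 208/273 = 0.76190; risk in unexposed = 51/161 = 0.31677; RR = 2.40523
OR/RR = 6.90196 / 2.40523 = 2.86957
The outcome is not rare, so the OR lies further from 1 than the RR.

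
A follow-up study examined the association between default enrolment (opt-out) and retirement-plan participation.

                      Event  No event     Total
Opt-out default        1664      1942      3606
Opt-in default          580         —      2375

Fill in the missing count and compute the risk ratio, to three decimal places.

1.890

The missing cell is in the unexposed row: 2375 − 580 = 1795.
So a = 1664, b = 1942, c = 580, d = 1795.
RR = [a/(a+b)] / [c/(c+d)] = (1664/3606) / (580/2375) = 0.46145/0.24421 = 1.88957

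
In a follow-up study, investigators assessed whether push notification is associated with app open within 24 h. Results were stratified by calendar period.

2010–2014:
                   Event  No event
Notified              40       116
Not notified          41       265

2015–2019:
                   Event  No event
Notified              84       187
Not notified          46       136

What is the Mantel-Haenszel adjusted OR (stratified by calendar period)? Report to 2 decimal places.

1.64

OR_MH = Σ(aᵢdᵢ/nᵢ) / Σ(bᵢcᵢ/nᵢ), where nᵢ is the stratum total.
Stratum 1 (2010–2014): n = 462; a·d/n = 40·265/462 = 22.9437; b·c/n = 116·41/462 = 10.2944
Stratum 2 (2015–2019): n = 453; a·d/n = 84·136/453 = 25.2185; b·c/n = 187·46/453 = 18.9890
OR_MH = (22.9437 + 25.2185) / (10.2944 + 18.9890) = 48.1623 / 29.2833 = 1.64470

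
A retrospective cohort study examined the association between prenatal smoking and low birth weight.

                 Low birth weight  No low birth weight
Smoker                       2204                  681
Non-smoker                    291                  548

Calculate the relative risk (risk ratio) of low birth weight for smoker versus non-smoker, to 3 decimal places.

Cells: a = 2204, b = 681, c = 291, d = 548.
Risk in exposed = 2204/2885 = 0.76395; risk in unexposed = 291/839 = 0.34684.
RR = 0.76395 / 0.34684 = 2.20260
The risk among the exposed is 2.20 times that among the unexposed.

2.203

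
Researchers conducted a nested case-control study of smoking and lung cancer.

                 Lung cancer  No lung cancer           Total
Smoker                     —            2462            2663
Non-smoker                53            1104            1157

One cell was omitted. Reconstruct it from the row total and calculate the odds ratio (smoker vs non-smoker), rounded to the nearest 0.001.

1.701

The missing cell is in the exposed row: 2663 − 2462 = 201.
So a = 201, b = 2462, c = 53, d = 1104.
OR = (a·d)/(b·c) = (201 × 1104) / (2462 × 53) = 221904 / 130486 = 1.70060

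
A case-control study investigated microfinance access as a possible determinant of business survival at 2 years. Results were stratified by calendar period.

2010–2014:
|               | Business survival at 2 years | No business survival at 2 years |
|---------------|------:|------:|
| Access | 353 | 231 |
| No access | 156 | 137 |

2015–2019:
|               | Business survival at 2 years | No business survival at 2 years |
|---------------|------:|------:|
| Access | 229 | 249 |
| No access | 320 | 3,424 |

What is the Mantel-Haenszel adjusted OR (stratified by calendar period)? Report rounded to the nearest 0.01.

4.02

OR_MH = Σ(aᵢdᵢ/nᵢ) / Σ(bᵢcᵢ/nᵢ), where nᵢ is the stratum total.
Stratum 1 (2010–2014): n = 877; a·d/n = 353·137/877 = 55.1437; b·c/n = 231·156/877 = 41.0901
Stratum 2 (2015–2019): n = 4222; a·d/n = 229·3424/4222 = 185.7167; b·c/n = 249·320/4222 = 18.8726
OR_MH = (55.1437 + 185.7167) / (41.0901 + 18.8726) = 240.8604 / 59.9627 = 4.01684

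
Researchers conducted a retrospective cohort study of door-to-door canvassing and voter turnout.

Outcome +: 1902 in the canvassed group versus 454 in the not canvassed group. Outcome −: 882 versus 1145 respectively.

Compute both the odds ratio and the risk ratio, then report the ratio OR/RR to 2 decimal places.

From the description: a = 1902, b = 882, c = 454, d = 1145.
OR = (1902·1145)/(882·454) = 2177790/400428 = 5.43866
Risk in exposed = 1902/2784 = 0.68319; risk in unexposed = 454/1599 = 0.28393; RR = 2.40621
OR/RR = 5.43866 / 2.40621 = 2.26026
The outcome is not rare, so the OR lies further from 1 than the RR.

2.26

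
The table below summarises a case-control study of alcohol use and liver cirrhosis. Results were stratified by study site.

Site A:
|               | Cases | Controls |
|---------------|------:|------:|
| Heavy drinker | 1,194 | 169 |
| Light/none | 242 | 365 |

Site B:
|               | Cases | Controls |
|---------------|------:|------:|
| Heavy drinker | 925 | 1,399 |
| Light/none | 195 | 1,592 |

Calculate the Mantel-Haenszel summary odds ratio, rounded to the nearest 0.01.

6.65

OR_MH = Σ(aᵢdᵢ/nᵢ) / Σ(bᵢcᵢ/nᵢ), where nᵢ is the stratum total.
Stratum 1 (Site A): n = 1970; a·d/n = 1194·365/1970 = 221.2234; b·c/n = 169·242/1970 = 20.7604
Stratum 2 (Site B): n = 4111; a·d/n = 925·1592/4111 = 358.2097; b·c/n = 1399·195/4111 = 66.3598
OR_MH = (221.2234 + 358.2097) / (20.7604 + 66.3598) = 579.4330 / 87.1202 = 6.65096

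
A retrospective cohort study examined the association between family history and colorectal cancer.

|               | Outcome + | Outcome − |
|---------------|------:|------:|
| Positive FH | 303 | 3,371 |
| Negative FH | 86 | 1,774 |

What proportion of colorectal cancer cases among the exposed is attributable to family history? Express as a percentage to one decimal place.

43.9

Cells: a = 303, b = 3371, c = 86, d = 1774.
Risk in exposed = 303/3674 = 0.08247; risk in unexposed = 86/1860 = 0.04624.
RR = 0.08247/0.04624 = 1.78368
AR% = (RR − 1)/RR × 100 = (1.78368 − 1)/1.78368 × 100 = 43.9363%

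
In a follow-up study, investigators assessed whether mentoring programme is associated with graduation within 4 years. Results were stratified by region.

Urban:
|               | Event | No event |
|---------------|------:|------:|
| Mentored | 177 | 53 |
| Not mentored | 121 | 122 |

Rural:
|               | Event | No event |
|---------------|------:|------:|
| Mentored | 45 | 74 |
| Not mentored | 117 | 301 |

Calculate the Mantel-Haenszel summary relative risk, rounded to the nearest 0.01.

1.49

RR_MH = Σ(aᵢ·n₀ᵢ/nᵢ) / Σ(cᵢ·n₁ᵢ/nᵢ), with n₁ᵢ = aᵢ+bᵢ (exposed), n₀ᵢ = cᵢ+dᵢ (unexposed), nᵢ = n₁ᵢ+n₀ᵢ.
Stratum 1 (Urban): n₁ = 230, n₀ = 243, n = 473; a·n₀/n = 177·243/473 = 90.9323; c·n₁/n = 121·230/473 = 58.8372
Stratum 2 (Rural): n₁ = 119, n₀ = 418, n = 537; a·n₀/n = 45·418/537 = 35.0279; c·n₁/n = 117·119/537 = 25.9274
RR_MH = (90.9323 + 35.0279) / (58.8372 + 25.9274) = 125.9603 / 84.7646 = 1.48600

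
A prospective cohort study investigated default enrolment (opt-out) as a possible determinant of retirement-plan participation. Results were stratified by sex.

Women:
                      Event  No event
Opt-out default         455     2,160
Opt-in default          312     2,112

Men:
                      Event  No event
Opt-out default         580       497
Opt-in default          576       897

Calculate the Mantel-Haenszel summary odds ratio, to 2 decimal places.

OR_MH = Σ(aᵢdᵢ/nᵢ) / Σ(bᵢcᵢ/nᵢ), where nᵢ is the stratum total.
Stratum 1 (Women): n = 5039; a·d/n = 455·2112/5039 = 190.7045; b·c/n = 2160·312/5039 = 133.7408
Stratum 2 (Men): n = 2550; a·d/n = 580·897/2550 = 204.0235; b·c/n = 497·576/2550 = 112.2635
OR_MH = (190.7045 + 204.0235) / (133.7408 + 112.2635) = 394.7280 / 246.0044 = 1.60456

1.60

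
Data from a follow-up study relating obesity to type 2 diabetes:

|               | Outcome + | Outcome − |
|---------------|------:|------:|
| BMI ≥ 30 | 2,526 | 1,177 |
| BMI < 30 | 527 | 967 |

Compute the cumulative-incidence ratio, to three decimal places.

1.934

Cells: a = 2526, b = 1177, c = 527, d = 967.
Risk in exposed = 2526/3703 = 0.68215; risk in unexposed = 527/1494 = 0.35274.
RR = 0.68215 / 0.35274 = 1.93384
The risk among the exposed is 1.93 times that among the unexposed.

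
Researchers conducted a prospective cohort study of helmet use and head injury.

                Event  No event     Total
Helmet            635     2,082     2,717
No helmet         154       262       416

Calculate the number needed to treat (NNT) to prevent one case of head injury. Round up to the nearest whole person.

8

Risk in treated group = 635/2717 = 0.23371; risk in control = 154/416 = 0.37019.
Absolute risk reduction = 0.37019 − 0.23371 = 0.13648
NNT = 1 / ARR = 1 / 0.13648 = 7.327 → round up → 8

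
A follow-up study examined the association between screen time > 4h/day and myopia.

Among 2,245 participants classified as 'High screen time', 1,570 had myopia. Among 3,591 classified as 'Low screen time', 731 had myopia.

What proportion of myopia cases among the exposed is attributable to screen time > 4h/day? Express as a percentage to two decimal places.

70.89

From the description: a = 1570, b = 675, c = 731, d = 2860.
Risk in exposed = 1570/2245 = 0.69933; risk in unexposed = 731/3591 = 0.20356.
RR = 0.69933/0.20356 = 3.43543
AR% = (RR − 1)/RR × 100 = (3.43543 − 1)/3.43543 × 100 = 70.8916%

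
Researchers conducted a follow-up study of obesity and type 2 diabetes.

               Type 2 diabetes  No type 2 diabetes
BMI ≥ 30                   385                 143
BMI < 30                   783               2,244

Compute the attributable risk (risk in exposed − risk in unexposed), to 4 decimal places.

Cells: a = 385, b = 143, c = 783, d = 2244.
Risk in exposed = 385/528 = 0.729167; risk in unexposed = 783/3027 = 0.258672.
Risk difference = 0.729167 − 0.258672 = 0.470495

0.4705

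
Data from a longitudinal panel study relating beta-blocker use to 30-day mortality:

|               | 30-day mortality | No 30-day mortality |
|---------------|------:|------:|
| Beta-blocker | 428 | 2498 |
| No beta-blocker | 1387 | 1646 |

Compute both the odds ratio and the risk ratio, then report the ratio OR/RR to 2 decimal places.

0.64

Cells: a = 428, b = 2498, c = 1387, d = 1646.
OR = (428·1646)/(2498·1387) = 704488/3464726 = 0.20333
Risk in exposed = 428/2926 = 0.14627; risk in unexposed = 1387/3033 = 0.45730; RR = 0.31986
OR/RR = 0.20333 / 0.31986 = 0.63568
The outcome is not rare, so the OR lies further from 1 than the RR.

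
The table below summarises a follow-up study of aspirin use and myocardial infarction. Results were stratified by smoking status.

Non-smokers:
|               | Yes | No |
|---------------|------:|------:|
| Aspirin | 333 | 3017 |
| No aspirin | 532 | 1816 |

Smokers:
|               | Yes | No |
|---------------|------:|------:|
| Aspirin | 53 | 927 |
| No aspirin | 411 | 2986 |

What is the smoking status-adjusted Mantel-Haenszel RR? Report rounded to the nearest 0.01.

RR_MH = Σ(aᵢ·n₀ᵢ/nᵢ) / Σ(cᵢ·n₁ᵢ/nᵢ), with n₁ᵢ = aᵢ+bᵢ (exposed), n₀ᵢ = cᵢ+dᵢ (unexposed), nᵢ = n₁ᵢ+n₀ᵢ.
Stratum 1 (Non-smokers): n₁ = 3350, n₀ = 2348, n = 5698; a·n₀/n = 333·2348/5698 = 137.2208; c·n₁/n = 532·3350/5698 = 312.7764
Stratum 2 (Smokers): n₁ = 980, n₀ = 3397, n = 4377; a·n₀/n = 53·3397/4377 = 41.1334; c·n₁/n = 411·980/4377 = 92.0219
RR_MH = (137.2208 + 41.1334) / (312.7764 + 92.0219) = 178.3542 / 404.7983 = 0.44060

0.44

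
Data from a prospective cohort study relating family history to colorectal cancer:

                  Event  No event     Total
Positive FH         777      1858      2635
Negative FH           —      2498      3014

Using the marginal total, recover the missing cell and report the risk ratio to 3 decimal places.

The missing cell is in the unexposed row: 3014 − 2498 = 516.
So a = 777, b = 1858, c = 516, d = 2498.
RR = [a/(a+b)] / [c/(c+d)] = (777/2635) / (516/3014) = 0.29488/0.17120 = 1.72240

1.722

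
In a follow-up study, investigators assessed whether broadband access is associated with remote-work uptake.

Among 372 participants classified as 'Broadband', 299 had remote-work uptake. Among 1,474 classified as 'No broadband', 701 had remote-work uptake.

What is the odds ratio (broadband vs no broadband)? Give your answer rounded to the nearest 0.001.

4.517

From the description: a = 299, b = 73, c = 701, d = 773.
OR = (a·d)/(b·c) = (299 × 773) / (73 × 701) = 231127 / 51173 = 4.51658
The odds of remote-work uptake are about 4.52 times as high in the broadband group.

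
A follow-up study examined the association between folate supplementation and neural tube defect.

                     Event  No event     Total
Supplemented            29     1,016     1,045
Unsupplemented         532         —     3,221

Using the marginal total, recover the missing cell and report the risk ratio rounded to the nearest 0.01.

The missing cell is in the unexposed row: 3221 − 532 = 2689.
So a = 29, b = 1016, c = 532, d = 2689.
RR = [a/(a+b)] / [c/(c+d)] = (29/1045) / (532/3221) = 0.02775/0.16517 = 0.16802

0.17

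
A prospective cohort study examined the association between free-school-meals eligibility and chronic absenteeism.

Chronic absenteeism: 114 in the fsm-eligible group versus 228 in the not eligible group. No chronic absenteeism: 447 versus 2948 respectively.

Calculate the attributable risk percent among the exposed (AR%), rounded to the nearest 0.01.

64.67

From the description: a = 114, b = 447, c = 228, d = 2948.
Risk in exposed = 114/561 = 0.20321; risk in unexposed = 228/3176 = 0.07179.
RR = 0.20321/0.07179 = 2.83066
AR% = (RR − 1)/RR × 100 = (2.83066 − 1)/2.83066 × 100 = 64.6725%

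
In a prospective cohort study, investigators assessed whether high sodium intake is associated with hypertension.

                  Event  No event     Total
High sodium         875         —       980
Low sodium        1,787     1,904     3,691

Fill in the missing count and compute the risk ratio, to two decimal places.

The missing cell is in the exposed row: 980 − 875 = 105.
So a = 875, b = 105, c = 1787, d = 1904.
RR = [a/(a+b)] / [c/(c+d)] = (875/980) / (1787/3691) = 0.89286/0.48415 = 1.84417

1.84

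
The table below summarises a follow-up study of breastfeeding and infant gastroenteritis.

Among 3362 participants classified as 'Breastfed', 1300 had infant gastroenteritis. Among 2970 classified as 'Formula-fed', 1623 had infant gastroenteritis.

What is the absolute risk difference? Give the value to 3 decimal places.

From the description: a = 1300, b = 2062, c = 1623, d = 1347.
Risk in exposed = 1300/3362 = 0.386675; risk in unexposed = 1623/2970 = 0.546465.
Risk difference = 0.386675 − 0.546465 = -0.159790

-0.160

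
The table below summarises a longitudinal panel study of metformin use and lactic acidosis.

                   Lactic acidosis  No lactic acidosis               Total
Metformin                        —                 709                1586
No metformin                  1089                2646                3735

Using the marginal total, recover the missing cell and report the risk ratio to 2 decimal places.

1.90

The missing cell is in the exposed row: 1586 − 709 = 877.
So a = 877, b = 709, c = 1089, d = 2646.
RR = [a/(a+b)] / [c/(c+d)] = (877/1586) / (1089/3735) = 0.55296/0.29157 = 1.89653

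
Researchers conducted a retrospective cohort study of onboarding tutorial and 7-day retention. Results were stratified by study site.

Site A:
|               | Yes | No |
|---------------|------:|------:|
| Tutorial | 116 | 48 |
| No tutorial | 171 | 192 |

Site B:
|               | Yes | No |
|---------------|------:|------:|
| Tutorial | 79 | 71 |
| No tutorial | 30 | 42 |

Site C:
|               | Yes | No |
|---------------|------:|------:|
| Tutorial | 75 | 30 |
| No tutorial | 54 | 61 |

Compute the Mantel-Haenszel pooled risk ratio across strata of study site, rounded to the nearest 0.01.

1.46

RR_MH = Σ(aᵢ·n₀ᵢ/nᵢ) / Σ(cᵢ·n₁ᵢ/nᵢ), with n₁ᵢ = aᵢ+bᵢ (exposed), n₀ᵢ = cᵢ+dᵢ (unexposed), nᵢ = n₁ᵢ+n₀ᵢ.
Stratum 1 (Site A): n₁ = 164, n₀ = 363, n = 527; a·n₀/n = 116·363/527 = 79.9013; c·n₁/n = 171·164/527 = 53.2144
Stratum 2 (Site B): n₁ = 150, n₀ = 72, n = 222; a·n₀/n = 79·72/222 = 25.6216; c·n₁/n = 30·150/222 = 20.2703
Stratum 3 (Site C): n₁ = 105, n₀ = 115, n = 220; a·n₀/n = 75·115/220 = 39.2045; c·n₁/n = 54·105/220 = 25.7727
RR_MH = (79.9013 + 25.6216 + 39.2045) / (53.2144 + 20.2703 + 25.7727) = 144.7275 / 99.2574 = 1.45810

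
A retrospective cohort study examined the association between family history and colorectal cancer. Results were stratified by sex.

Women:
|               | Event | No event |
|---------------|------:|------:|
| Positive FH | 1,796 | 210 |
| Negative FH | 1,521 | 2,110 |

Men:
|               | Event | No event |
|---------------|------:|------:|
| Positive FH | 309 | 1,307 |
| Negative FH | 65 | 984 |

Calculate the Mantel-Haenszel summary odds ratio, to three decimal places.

8.881

OR_MH = Σ(aᵢdᵢ/nᵢ) / Σ(bᵢcᵢ/nᵢ), where nᵢ is the stratum total.
Stratum 1 (Women): n = 5637; a·d/n = 1796·2110/5637 = 672.2654; b·c/n = 210·1521/5637 = 56.6631
Stratum 2 (Men): n = 2665; a·d/n = 309·984/2665 = 114.0923; b·c/n = 1307·65/2665 = 31.8780
OR_MH = (672.2654 + 114.0923) / (56.6631 + 31.8780) = 786.3577 / 88.5412 = 8.88127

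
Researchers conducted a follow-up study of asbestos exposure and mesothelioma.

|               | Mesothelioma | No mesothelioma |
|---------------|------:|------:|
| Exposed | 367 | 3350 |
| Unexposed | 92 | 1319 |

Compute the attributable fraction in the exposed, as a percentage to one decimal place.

Cells: a = 367, b = 3350, c = 92, d = 1319.
Risk in exposed = 367/3717 = 0.09874; risk in unexposed = 92/1411 = 0.06520.
RR = 0.09874/0.06520 = 1.51430
AR% = (RR − 1)/RR × 100 = (1.51430 − 1)/1.51430 × 100 = 33.9630%

34.0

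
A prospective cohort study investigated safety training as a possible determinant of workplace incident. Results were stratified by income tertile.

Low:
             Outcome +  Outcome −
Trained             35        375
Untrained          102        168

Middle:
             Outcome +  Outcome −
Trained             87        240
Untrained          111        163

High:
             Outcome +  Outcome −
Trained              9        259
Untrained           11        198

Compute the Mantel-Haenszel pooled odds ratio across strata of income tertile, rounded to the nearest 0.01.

0.34

OR_MH = Σ(aᵢdᵢ/nᵢ) / Σ(bᵢcᵢ/nᵢ), where nᵢ is the stratum total.
Stratum 1 (Low): n = 680; a·d/n = 35·168/680 = 8.6471; b·c/n = 375·102/680 = 56.2500
Stratum 2 (Middle): n = 601; a·d/n = 87·163/601 = 23.5957; b·c/n = 240·111/601 = 44.3261
Stratum 3 (High): n = 477; a·d/n = 9·198/477 = 3.7358; b·c/n = 259·11/477 = 5.9727
OR_MH = (8.6471 + 23.5957 + 3.7358) / (56.2500 + 44.3261 + 5.9727) = 35.9786 / 106.5489 = 0.33767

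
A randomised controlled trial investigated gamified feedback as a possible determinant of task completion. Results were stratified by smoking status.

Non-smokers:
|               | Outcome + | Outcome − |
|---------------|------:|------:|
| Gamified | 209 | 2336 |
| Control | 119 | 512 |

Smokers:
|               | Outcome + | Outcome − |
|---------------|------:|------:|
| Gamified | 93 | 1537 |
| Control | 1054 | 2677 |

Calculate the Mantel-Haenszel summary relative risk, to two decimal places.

0.26

RR_MH = Σ(aᵢ·n₀ᵢ/nᵢ) / Σ(cᵢ·n₁ᵢ/nᵢ), with n₁ᵢ = aᵢ+bᵢ (exposed), n₀ᵢ = cᵢ+dᵢ (unexposed), nᵢ = n₁ᵢ+n₀ᵢ.
Stratum 1 (Non-smokers): n₁ = 2545, n₀ = 631, n = 3176; a·n₀/n = 209·631/3176 = 41.5236; c·n₁/n = 119·2545/3176 = 95.3574
Stratum 2 (Smokers): n₁ = 1630, n₀ = 3731, n = 5361; a·n₀/n = 93·3731/5361 = 64.7236; c·n₁/n = 1054·1630/5361 = 320.4663
RR_MH = (41.5236 + 64.7236) / (95.3574 + 320.4663) = 106.2472 / 415.8237 = 0.25551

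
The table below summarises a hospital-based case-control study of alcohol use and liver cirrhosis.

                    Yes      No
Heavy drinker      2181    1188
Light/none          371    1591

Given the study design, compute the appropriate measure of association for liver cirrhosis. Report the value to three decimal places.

7.873

Cells: a = 2181, b = 1188, c = 371, d = 1591.
This is a hospital-based case-control study: participants were sampled on outcome status, so risks in the source population cannot be estimated directly — relative risk is not valid here. The odds ratio is the appropriate measure.
OR = (a·d)/(b·c) = (2181 × 1591) / (1188 × 371) = 3469971 / 440748 = 7.87291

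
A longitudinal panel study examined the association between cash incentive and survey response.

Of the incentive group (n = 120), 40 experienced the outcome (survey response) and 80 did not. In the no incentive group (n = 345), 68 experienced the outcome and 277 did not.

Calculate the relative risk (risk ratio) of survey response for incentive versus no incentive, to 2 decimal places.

From the description: a = 40, b = 80, c = 68, d = 277.
Risk in exposed = 40/120 = 0.33333; risk in unexposed = 68/345 = 0.19710.
RR = 0.33333 / 0.19710 = 1.69118
The risk among the exposed is 1.69 times that among the unexposed.

1.69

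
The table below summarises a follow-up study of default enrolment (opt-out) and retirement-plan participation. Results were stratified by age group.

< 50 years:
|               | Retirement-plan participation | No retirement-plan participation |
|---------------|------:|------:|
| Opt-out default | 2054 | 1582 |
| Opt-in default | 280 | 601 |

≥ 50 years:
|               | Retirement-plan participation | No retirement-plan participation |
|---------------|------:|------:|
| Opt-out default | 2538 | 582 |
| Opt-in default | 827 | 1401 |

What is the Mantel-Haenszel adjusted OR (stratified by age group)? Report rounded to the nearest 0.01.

4.99

OR_MH = Σ(aᵢdᵢ/nᵢ) / Σ(bᵢcᵢ/nᵢ), where nᵢ is the stratum total.
Stratum 1 (< 50 years): n = 4517; a·d/n = 2054·601/4517 = 273.2907; b·c/n = 1582·280/4517 = 98.0651
Stratum 2 (≥ 50 years): n = 5348; a·d/n = 2538·1401/5348 = 664.8725; b·c/n = 582·827/5348 = 89.9989
OR_MH = (273.2907 + 664.8725) / (98.0651 + 89.9989) = 938.1632 / 188.0640 = 4.98853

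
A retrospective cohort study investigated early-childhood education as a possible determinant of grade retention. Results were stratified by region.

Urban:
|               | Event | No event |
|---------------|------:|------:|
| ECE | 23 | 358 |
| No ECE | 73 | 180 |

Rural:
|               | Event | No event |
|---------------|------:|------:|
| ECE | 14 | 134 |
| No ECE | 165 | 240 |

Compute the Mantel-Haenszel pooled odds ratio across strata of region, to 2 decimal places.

OR_MH = Σ(aᵢdᵢ/nᵢ) / Σ(bᵢcᵢ/nᵢ), where nᵢ is the stratum total.
Stratum 1 (Urban): n = 634; a·d/n = 23·180/634 = 6.5300; b·c/n = 358·73/634 = 41.2208
Stratum 2 (Rural): n = 553; a·d/n = 14·240/553 = 6.0759; b·c/n = 134·165/553 = 39.9819
OR_MH = (6.5300 + 6.0759) / (41.2208 + 39.9819) = 12.6059 / 81.2027 = 0.15524

0.16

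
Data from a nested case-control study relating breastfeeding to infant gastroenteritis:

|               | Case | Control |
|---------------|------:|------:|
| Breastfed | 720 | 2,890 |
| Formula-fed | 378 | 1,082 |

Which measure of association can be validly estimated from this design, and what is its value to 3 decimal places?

Cells: a = 720, b = 2890, c = 378, d = 1082.
This is a nested case-control study: participants were sampled on outcome status, so risks in the source population cannot be estimated directly — relative risk is not valid here. The odds ratio is the appropriate measure.
OR = (a·d)/(b·c) = (720 × 1082) / (2890 × 378) = 779040 / 1092420 = 0.71313

0.713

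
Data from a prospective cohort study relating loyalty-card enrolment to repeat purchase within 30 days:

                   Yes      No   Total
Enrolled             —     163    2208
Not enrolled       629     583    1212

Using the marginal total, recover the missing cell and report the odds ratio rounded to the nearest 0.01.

The missing cell is in the exposed row: 2208 − 163 = 2045.
So a = 2045, b = 163, c = 629, d = 583.
OR = (a·d)/(b·c) = (2045 × 583) / (163 × 629) = 1192235 / 102527 = 11.62850

11.63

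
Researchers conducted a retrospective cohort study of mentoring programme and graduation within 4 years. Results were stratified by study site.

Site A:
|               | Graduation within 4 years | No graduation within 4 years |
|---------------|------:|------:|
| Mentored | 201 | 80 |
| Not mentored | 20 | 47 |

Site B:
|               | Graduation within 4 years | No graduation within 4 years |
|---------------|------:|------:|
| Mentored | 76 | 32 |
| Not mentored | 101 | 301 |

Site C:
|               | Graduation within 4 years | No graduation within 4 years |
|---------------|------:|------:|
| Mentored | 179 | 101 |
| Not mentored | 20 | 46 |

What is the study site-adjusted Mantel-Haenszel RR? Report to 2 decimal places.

RR_MH = Σ(aᵢ·n₀ᵢ/nᵢ) / Σ(cᵢ·n₁ᵢ/nᵢ), with n₁ᵢ = aᵢ+bᵢ (exposed), n₀ᵢ = cᵢ+dᵢ (unexposed), nᵢ = n₁ᵢ+n₀ᵢ.
Stratum 1 (Site A): n₁ = 281, n₀ = 67, n = 348; a·n₀/n = 201·67/348 = 38.6983; c·n₁/n = 20·281/348 = 16.1494
Stratum 2 (Site B): n₁ = 108, n₀ = 402, n = 510; a·n₀/n = 76·402/510 = 59.9059; c·n₁/n = 101·108/510 = 21.3882
Stratum 3 (Site C): n₁ = 280, n₀ = 66, n = 346; a·n₀/n = 179·66/346 = 34.1445; c·n₁/n = 20·280/346 = 16.1850
RR_MH = (38.6983 + 59.9059 + 34.1445) / (16.1494 + 21.3882 + 16.1850) = 132.7487 / 53.7226 = 2.47100

2.47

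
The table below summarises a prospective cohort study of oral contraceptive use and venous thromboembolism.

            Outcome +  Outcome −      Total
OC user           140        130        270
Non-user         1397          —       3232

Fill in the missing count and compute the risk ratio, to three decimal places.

1.200

The missing cell is in the unexposed row: 3232 − 1397 = 1835.
So a = 140, b = 130, c = 1397, d = 1835.
RR = [a/(a+b)] / [c/(c+d)] = (140/270) / (1397/3232) = 0.51852/0.43224 = 1.19961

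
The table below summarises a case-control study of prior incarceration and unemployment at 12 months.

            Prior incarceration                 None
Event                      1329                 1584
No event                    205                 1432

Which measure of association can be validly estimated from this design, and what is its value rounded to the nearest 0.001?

5.861

Reading the table with exposure as columns: a = 1329 (Prior incarceration, case), b = 205 (Prior incarceration, non-case), c = 1584 (None, case), d = 1432.
This is a case-control study: participants were sampled on outcome status, so risks in the source population cannot be estimated directly — relative risk is not valid here. The odds ratio is the appropriate measure.
OR = (a·d)/(b·c) = (1329 × 1432) / (205 × 1584) = 1903128 / 324720 = 5.86083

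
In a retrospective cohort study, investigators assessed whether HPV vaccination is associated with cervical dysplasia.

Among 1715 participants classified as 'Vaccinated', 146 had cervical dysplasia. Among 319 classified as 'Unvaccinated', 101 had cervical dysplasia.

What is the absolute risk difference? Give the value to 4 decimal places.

From the description: a = 146, b = 1569, c = 101, d = 218.
Risk in exposed = 146/1715 = 0.085131; risk in unexposed = 101/319 = 0.316614.
Risk difference = 0.085131 − 0.316614 = -0.231483

-0.2315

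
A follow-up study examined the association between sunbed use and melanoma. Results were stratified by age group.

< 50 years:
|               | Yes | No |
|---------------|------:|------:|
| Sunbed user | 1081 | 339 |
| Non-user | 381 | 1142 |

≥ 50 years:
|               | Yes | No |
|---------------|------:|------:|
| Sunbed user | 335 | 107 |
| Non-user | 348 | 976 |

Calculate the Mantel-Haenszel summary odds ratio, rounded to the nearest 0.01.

OR_MH = Σ(aᵢdᵢ/nᵢ) / Σ(bᵢcᵢ/nᵢ), where nᵢ is the stratum total.
Stratum 1 (< 50 years): n = 2943; a·d/n = 1081·1142/2943 = 419.4706; b·c/n = 339·381/2943 = 43.8869
Stratum 2 (≥ 50 years): n = 1766; a·d/n = 335·976/1766 = 185.1416; b·c/n = 107·348/1766 = 21.0849
OR_MH = (419.4706 + 185.1416) / (43.8869 + 21.0849) = 604.6122 / 64.9718 = 9.30576

9.31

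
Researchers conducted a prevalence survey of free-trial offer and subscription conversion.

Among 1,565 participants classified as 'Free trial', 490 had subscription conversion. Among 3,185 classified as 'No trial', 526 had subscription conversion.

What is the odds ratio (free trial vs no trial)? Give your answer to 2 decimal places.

From the description: a = 490, b = 1075, c = 526, d = 2659.
OR = (a·d)/(b·c) = (490 × 2659) / (1075 × 526) = 1302910 / 565450 = 2.30420
The odds of subscription conversion are about 2.30 times as high in the free trial group.

2.30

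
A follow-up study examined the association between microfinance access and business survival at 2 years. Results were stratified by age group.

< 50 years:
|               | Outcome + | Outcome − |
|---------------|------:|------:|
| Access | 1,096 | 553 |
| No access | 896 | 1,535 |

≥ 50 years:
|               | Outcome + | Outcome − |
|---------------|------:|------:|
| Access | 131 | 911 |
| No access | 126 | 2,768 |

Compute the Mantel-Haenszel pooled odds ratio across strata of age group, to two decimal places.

OR_MH = Σ(aᵢdᵢ/nᵢ) / Σ(bᵢcᵢ/nᵢ), where nᵢ is the stratum total.
Stratum 1 (< 50 years): n = 4080; a·d/n = 1096·1535/4080 = 412.3431; b·c/n = 553·896/4080 = 121.4431
Stratum 2 (≥ 50 years): n = 3936; a·d/n = 131·2768/3936 = 92.1260; b·c/n = 911·126/3936 = 29.1631
OR_MH = (412.3431 + 92.1260) / (121.4431 + 29.1631) = 504.4692 / 150.6062 = 3.34959

3.35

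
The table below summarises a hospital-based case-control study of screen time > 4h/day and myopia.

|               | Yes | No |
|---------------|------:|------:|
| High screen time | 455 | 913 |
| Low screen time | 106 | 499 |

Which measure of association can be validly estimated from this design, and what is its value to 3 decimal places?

Cells: a = 455, b = 913, c = 106, d = 499.
This is a hospital-based case-control study: participants were sampled on outcome status, so risks in the source population cannot be estimated directly — relative risk is not valid here. The odds ratio is the appropriate measure.
OR = (a·d)/(b·c) = (455 × 499) / (913 × 106) = 227045 / 96778 = 2.34604

2.346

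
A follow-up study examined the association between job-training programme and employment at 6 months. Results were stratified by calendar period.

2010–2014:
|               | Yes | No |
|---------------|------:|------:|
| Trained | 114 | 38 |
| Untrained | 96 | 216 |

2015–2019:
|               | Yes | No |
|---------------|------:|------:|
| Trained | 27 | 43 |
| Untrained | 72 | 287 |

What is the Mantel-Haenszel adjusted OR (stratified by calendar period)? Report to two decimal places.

4.72

OR_MH = Σ(aᵢdᵢ/nᵢ) / Σ(bᵢcᵢ/nᵢ), where nᵢ is the stratum total.
Stratum 1 (2010–2014): n = 464; a·d/n = 114·216/464 = 53.0690; b·c/n = 38·96/464 = 7.8621
Stratum 2 (2015–2019): n = 429; a·d/n = 27·287/429 = 18.0629; b·c/n = 43·72/429 = 7.2168
OR_MH = (53.0690 + 18.0629) / (7.8621 + 7.2168) = 71.1319 / 15.0789 = 4.71733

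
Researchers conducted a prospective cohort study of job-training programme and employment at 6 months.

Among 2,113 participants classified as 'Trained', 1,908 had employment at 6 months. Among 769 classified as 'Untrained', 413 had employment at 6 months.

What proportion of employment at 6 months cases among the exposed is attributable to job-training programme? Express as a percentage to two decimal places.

From the description: a = 1908, b = 205, c = 413, d = 356.
Risk in exposed = 1908/2113 = 0.90298; risk in unexposed = 413/769 = 0.53706.
RR = 0.90298/0.53706 = 1.68134
AR% = (RR − 1)/RR × 100 = (1.68134 − 1)/1.68134 × 100 = 40.5236%

40.52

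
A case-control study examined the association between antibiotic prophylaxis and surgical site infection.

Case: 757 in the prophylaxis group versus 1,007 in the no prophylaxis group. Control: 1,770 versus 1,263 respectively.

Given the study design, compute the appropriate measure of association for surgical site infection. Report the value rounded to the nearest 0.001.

0.536

From the description: a = 757, b = 1770, c = 1007, d = 1263.
This is a case-control study: participants were sampled on outcome status, so risks in the source population cannot be estimated directly — relative risk is not valid here. The odds ratio is the appropriate measure.
OR = (a·d)/(b·c) = (757 × 1263) / (1770 × 1007) = 956091 / 1782390 = 0.53641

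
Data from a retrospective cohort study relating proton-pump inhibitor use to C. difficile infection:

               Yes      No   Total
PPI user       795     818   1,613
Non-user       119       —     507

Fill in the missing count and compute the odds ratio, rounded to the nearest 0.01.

The missing cell is in the unexposed row: 507 − 119 = 388.
So a = 795, b = 818, c = 119, d = 388.
OR = (a·d)/(b·c) = (795 × 388) / (818 × 119) = 308460 / 97342 = 3.16883

3.17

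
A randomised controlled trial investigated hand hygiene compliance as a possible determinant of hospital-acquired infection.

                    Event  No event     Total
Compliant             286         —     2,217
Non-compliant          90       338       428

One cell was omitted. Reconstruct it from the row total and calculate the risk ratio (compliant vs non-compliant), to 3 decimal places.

The missing cell is in the exposed row: 2217 − 286 = 1931.
So a = 286, b = 1931, c = 90, d = 338.
RR = [a/(a+b)] / [c/(c+d)] = (286/2217) / (90/428) = 0.12900/0.21028 = 0.61348

0.613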